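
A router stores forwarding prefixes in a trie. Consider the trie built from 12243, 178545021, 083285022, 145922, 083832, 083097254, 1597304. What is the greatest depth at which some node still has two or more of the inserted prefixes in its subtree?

The deepest shared node is where two words last agree before diverging.
"083097254" and "083285022" agree on "083" (3 characters) before diverging; nothing deeper is shared.
Longest shared-prefix length: 3

3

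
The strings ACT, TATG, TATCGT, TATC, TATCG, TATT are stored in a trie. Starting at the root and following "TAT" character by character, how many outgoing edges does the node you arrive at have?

Follow the path "TAT" to its node, then look at its outgoing edges.
Characters that immediately follow "TAT" among the stored strings: {C, G, T}.
That node has 3 child edges.

3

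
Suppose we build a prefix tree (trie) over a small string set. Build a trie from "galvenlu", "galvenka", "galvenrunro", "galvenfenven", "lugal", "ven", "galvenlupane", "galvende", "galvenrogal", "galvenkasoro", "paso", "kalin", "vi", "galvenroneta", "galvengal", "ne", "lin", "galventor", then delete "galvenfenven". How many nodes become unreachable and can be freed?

6

After clearing the end-marker at "galvenfenven", prune upward until reaching a node still needed by another word.
The suffix "fenven" (6 nodes) is used only by "galvenfenven"; the node for "galven" still has the child "l", so pruning stops there.
Nodes removed: 6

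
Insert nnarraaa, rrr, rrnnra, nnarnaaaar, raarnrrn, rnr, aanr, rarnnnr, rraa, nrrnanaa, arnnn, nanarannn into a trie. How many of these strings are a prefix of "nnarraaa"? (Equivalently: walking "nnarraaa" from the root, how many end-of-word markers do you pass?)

1

Walk "nnarraaa" from the root; an end-of-word marker is hit whenever a stored word is a prefix of "nnarraaa".
Prefixes of the query that are stored words: "nnarraaa"
Count: 1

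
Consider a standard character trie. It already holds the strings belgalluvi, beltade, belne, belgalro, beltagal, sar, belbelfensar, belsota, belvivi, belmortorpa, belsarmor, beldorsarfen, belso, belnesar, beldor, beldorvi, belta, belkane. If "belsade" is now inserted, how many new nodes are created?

2

"belsa" is already a path in the trie; the remaining "de" must be added.
So 7 − 5 = 2 new nodes.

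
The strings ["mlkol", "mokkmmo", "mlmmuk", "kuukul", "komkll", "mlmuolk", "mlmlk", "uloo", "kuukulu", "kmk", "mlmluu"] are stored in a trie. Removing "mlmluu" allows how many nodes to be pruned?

A node on "mlmluu"'s path can go only if nothing else ends at it or branches off below it.
The suffix "uu" (2 nodes) is used only by "mlmluu"; the node for "mlml" still has the child "k", so pruning stops there.
Nodes removed: 2

2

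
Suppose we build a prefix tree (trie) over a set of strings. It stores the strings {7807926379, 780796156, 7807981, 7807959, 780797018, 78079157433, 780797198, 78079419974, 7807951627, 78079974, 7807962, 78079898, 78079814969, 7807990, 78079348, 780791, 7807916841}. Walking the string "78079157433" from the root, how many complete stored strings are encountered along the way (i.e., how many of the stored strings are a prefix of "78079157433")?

Walk "78079157433" from the root; an end-of-word marker is hit whenever a stored word is a prefix of "78079157433".
Prefixes of the query that are stored words: "780791", "78079157433"
Count: 2

2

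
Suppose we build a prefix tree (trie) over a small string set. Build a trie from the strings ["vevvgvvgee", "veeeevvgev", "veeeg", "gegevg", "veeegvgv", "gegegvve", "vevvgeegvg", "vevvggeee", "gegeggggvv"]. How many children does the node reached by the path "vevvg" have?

3

Walk "vevvg" from the root, arriving at one node.
Distinct next characters after "vevvg": e, g, v.
That node has 3 child edges.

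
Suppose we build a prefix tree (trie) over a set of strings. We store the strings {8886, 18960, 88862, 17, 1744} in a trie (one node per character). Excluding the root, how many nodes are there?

13

Count nodes per top-level branch (shared prefixes stored once):
  '1'-branch (17, 1744, 18960): 8 nodes
  '8'-branch (8886, 88862): 5 nodes
Sum: 13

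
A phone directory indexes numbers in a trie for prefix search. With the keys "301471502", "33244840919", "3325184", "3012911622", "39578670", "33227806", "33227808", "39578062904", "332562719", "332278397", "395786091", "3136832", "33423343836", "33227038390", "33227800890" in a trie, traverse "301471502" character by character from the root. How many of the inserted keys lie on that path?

1

Check each prefix of "301471502" against the stored set — each match is an end-marker on the path.
Prefixes of the query that are stored words: "301471502"
Count: 1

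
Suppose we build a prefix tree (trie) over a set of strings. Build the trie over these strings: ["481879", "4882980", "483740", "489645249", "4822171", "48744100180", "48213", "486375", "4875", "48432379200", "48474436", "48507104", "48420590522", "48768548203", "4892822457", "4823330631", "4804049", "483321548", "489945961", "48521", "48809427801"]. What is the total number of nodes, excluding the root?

For each word, the new-node count is its length minus the longest prefix already in the trie:
  "481879" → 6 new (4, 8, 1, 8, 7, 9)
  "4882980" → prefix "48" already present; 5 new (8, 2, 9, 8, 0)
  "483740" → prefix "48" already present; 4 new (3, 7, 4, 0)
  "489645249" → prefix "48" already present; 7 new (9, 6, 4, 5, 2, 4, 9)
  "4822171" → prefix "48" already present; 5 new (2, 2, 1, 7, 1)
  "48744100180" → prefix "48" already present; 9 new (7, 4, 4, 1, 0, 0, 1, 8, 0)
  "48213" → prefix "482" already present; 2 new (1, 3)
  "486375" → prefix "48" already present; 4 new (6, 3, 7, 5)
  "4875" → prefix "487" already present; 1 new (5)
  "48432379200" → prefix "48" already present; 9 new (4, 3, 2, 3, 7, 9, 2, 0, 0)
  "48474436" → prefix "484" already present; 5 new (7, 4, 4, 3, 6)
  "48507104" → prefix "48" already present; 6 new (5, 0, 7, 1, 0, 4)
  "48420590522" → prefix "484" already present; 8 new (2, 0, 5, 9, 0, 5, 2, 2)
  "48768548203" → prefix "487" already present; 8 new (6, 8, 5, 4, 8, 2, 0, 3)
  "4892822457" → prefix "489" already present; 7 new (2, 8, 2, 2, 4, 5, 7)
  "4823330631" → prefix "482" already present; 7 new (3, 3, 3, 0, 6, 3, 1)
  "4804049" → prefix "48" already present; 5 new (0, 4, 0, 4, 9)
  "483321548" → prefix "483" already present; 6 new (3, 2, 1, 5, 4, 8)
  "489945961" → prefix "489" already present; 6 new (9, 4, 5, 9, 6, 1)
  "48521" → prefix "485" already present; 2 new (2, 1)
  "48809427801" → prefix "488" already present; 8 new (0, 9, 4, 2, 7, 8, 0, 1)
Total nodes = 6 + 5 + 4 + 7 + 5 + 9 + 2 + 4 + 1 + 9 + 5 + 6 + 8 + 8 + 7 + 7 + 5 + 6 + 6 + 2 + 8 = 120

120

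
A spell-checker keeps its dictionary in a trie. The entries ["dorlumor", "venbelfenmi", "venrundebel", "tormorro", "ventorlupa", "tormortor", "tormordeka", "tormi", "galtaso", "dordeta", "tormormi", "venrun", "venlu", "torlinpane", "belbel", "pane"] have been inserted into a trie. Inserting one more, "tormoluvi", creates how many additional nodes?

The longest prefix of "tormoluvi" already in the trie is "tormo" (length 5).
Each of the 4 remaining characters creates one node.

4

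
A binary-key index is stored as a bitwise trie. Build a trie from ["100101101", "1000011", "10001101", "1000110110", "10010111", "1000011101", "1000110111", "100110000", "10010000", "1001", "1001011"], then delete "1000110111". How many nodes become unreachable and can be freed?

1

Walk "1000110111" from the leaf back toward the root, removing each node that no remaining word uses.
The suffix "1" (1 node) is used only by "1000110111"; the node for "100011011" still has the child "0", so pruning stops there.
Nodes removed: 1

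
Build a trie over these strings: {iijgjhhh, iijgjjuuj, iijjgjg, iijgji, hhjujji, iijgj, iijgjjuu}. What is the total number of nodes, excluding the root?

For each word, the new-node count is its length minus the longest prefix already in the trie:
  "iijgjhhh" → 8 new (i, i, j, g, j, h, h, h)
  "iijgjjuuj" → prefix "iijgj" already present; 4 new (j, u, u, j)
  "iijjgjg" → prefix "iij" already present; 4 new (j, g, j, g)
  "iijgji" → prefix "iijgj" already present; 1 new (i)
  "hhjujji" → 7 new (h, h, j, u, j, j, i)
  "iijgj" → prefix "iijgj" already present; 0 new (none)
  "iijgjjuu" → prefix "iijgjjuu" already present; 0 new (none)
Total nodes = 8 + 4 + 4 + 1 + 7 + 0 + 0 = 24

24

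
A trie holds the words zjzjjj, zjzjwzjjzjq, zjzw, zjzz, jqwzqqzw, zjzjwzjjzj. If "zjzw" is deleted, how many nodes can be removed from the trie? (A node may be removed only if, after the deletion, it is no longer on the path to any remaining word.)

After clearing the end-marker at "zjzw", prune upward until reaching a node still needed by another word.
The suffix "w" (1 node) is used only by "zjzw"; the node for "zjz" still has the child "j", so pruning stops there.
Nodes removed: 1

1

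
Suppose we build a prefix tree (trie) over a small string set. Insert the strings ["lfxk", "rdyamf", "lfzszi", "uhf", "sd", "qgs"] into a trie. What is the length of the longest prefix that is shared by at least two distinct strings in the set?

Equivalently: take the maximum, over all pairs, of their longest common prefix length.
"lfxk" and "lfzszi" agree on "lf" (2 characters) before diverging; nothing deeper is shared.
Longest shared-prefix length: 2

2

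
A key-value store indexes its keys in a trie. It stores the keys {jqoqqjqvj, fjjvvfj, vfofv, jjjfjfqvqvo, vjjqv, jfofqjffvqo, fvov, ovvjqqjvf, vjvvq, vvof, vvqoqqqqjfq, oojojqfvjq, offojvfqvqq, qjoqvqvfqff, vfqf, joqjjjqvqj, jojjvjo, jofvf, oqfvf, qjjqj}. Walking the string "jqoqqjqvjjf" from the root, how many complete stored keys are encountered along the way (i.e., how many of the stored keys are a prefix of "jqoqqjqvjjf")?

Traverse "jqoqqjqvjjf" character by character; count nodes along the way that are marked as word ends.
Prefixes of the query that are stored words: "jqoqqjqvj"
Count: 1

1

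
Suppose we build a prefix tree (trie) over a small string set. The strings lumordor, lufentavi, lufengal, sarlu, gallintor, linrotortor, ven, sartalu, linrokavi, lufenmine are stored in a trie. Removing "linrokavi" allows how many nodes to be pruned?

4

After clearing the end-marker at "linrokavi", prune upward until reaching a node still needed by another word.
The suffix "kavi" (4 nodes) is used only by "linrokavi"; the node for "linro" still has the child "t", so pruning stops there.
Nodes removed: 4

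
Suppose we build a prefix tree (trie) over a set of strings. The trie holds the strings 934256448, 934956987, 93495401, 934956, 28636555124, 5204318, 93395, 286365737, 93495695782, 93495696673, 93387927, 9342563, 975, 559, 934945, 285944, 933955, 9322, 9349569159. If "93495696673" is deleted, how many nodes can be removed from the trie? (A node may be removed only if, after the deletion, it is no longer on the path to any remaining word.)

4

Walk "93495696673" from the leaf back toward the root, removing each node that no remaining word uses.
The suffix "6673" (4 nodes) is used only by "93495696673"; the node for "9349569" still has the child "8", so pruning stops there.
Nodes removed: 4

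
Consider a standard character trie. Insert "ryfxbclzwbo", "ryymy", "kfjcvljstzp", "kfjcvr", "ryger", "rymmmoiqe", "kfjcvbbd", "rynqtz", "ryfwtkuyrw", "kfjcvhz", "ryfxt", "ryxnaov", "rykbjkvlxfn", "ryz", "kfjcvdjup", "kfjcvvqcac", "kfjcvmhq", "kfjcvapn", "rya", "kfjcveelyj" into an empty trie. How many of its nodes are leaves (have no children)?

Leaves are exactly the stored words that no other stored word extends.
Those words: "kfjcvapn", "kfjcvbbd", "kfjcvdjup", "kfjcveelyj", "kfjcvhz", "kfjcvljstzp", "kfjcvmhq", "kfjcvr", "kfjcvvqcac", "rya", "ryfwtkuyrw", "ryfxbclzwbo", "ryfxt", "ryger", "rykbjkvlxfn", "rymmmoiqe", "rynqtz", "ryxnaov", "ryymy", "ryz"
Leaf count: 20

20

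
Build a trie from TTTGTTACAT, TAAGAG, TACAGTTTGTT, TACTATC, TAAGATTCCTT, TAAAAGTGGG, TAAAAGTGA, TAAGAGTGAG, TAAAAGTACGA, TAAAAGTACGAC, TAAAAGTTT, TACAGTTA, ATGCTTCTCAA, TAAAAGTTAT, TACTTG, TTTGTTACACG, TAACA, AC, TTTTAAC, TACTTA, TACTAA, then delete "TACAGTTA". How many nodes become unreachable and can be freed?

After clearing the end-marker at "TACAGTTA", prune upward until reaching a node still needed by another word.
The suffix "A" (1 node) is used only by "TACAGTTA"; the node for "TACAGTT" still has the child "T", so pruning stops there.
Nodes removed: 1

1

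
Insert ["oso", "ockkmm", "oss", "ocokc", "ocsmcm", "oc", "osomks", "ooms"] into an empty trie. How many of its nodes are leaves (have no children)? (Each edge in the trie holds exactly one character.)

6

A leaf is a node with no children — equivalently, the end of a word that is not a proper prefix of any other stored word.
Those words: "ockkmm", "ocokc", "ocsmcm", "ooms", "osomks", "oss"
Leaf count: 6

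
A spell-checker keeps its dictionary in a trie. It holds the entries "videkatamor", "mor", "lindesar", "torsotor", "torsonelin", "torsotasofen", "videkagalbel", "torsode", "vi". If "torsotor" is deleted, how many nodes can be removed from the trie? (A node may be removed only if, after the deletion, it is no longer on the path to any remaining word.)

A node on "torsotor"'s path can go only if nothing else ends at it or branches off below it.
The suffix "or" (2 nodes) is used only by "torsotor"; the node for "torsot" still has the child "a", so pruning stops there.
Nodes removed: 2

2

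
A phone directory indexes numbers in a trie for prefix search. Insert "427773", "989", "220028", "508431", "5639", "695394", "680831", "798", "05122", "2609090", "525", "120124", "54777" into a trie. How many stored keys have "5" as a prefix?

4

Filter for entries beginning with "5":
Words under "5": 508431, 525, 54777, 5639
Count: 4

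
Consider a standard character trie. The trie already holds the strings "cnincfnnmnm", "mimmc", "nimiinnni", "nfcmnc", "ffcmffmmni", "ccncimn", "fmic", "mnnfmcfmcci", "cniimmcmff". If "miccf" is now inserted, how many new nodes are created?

"mi" is already a path in the trie; the remaining "ccf" must be added.
New nodes needed: |"miccf"| − 2 = 5 − 2 = 3.

3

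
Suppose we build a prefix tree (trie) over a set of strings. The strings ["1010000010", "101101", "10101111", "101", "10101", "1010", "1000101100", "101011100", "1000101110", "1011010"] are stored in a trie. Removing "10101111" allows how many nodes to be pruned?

After clearing the end-marker at "10101111", prune upward until reaching a node still needed by another word.
The suffix "1" (1 node) is used only by "10101111"; the node for "1010111" still has the child "0", so pruning stops there.
Nodes removed: 1

1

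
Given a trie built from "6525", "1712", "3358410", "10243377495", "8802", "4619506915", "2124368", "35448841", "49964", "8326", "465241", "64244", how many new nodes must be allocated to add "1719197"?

4

The longest prefix of "1719197" already in the trie is "171" (length 3).
Each of the 4 remaining characters creates one node.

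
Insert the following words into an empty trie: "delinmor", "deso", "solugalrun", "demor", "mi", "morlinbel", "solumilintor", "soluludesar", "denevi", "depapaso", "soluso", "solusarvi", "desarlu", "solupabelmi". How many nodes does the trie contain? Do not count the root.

75

Count nodes per top-level branch (shared prefixes stored once):
  'd'-branch (delinmor, demor, denevi, depapaso, desarlu, deso): 27 nodes
  'm'-branch (mi, morlinbel): 10 nodes
  's'-branch (solugalrun, soluludesar, solumilintor, solupabelmi, solusarvi, soluso): 38 nodes
Sum: 75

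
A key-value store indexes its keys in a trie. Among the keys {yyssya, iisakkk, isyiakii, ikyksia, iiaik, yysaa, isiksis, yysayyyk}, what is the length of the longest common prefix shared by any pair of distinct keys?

Look for the deepest trie node that still has at least two words in its subtree.
"yysaa" and "yysayyyk" agree on "yysa" (4 characters) before diverging; nothing deeper is shared.
Longest shared-prefix length: 4

4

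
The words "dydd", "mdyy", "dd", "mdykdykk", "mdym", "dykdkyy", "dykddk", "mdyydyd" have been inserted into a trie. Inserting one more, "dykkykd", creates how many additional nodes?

The longest prefix of "dykkykd" already in the trie is "dyk" (length 3).
So 7 − 3 = 4 new nodes.

4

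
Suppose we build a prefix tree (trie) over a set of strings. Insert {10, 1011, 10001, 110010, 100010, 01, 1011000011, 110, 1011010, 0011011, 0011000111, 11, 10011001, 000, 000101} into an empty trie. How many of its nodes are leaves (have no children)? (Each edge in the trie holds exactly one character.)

A leaf is a node with no children — equivalently, the end of a word that is not a proper prefix of any other stored word.
Those words: "000101", "0011000111", "0011011", "01", "100010", "10011001", "1011000011", "1011010", "110010"
Leaf count: 9

9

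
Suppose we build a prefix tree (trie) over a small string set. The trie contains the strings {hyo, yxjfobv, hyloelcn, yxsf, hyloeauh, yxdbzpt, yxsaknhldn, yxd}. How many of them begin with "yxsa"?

Filter for entries beginning with "yxsa":
Matches: "yxsaknhldn"
Count: 1

1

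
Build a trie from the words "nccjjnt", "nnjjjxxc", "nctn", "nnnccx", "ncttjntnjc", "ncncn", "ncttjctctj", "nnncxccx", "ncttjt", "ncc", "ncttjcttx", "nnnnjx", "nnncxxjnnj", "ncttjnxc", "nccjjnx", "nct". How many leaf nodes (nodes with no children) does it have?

14

Leaves are exactly the stored words that no other stored word extends.
Those words: "nccjjnt", "nccjjnx", "ncncn", "nctn", "ncttjctctj", "ncttjcttx", "ncttjntnjc", "ncttjnxc", "ncttjt", "nnjjjxxc", "nnnccx", "nnncxccx", "nnncxxjnnj", "nnnnjx"
Leaf count: 14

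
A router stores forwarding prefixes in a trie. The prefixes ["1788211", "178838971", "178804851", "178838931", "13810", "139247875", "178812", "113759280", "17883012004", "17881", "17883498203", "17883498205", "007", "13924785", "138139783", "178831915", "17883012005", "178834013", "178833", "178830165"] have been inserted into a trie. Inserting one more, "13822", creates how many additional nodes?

The longest prefix of "13822" already in the trie is "138" (length 3).
New nodes needed: |"13822"| − 3 = 5 − 3 = 2.

2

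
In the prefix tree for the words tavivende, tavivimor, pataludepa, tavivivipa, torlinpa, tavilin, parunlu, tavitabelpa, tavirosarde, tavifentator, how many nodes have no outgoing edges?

10

A leaf is a node with no children — equivalently, the end of a word that is not a proper prefix of any other stored word.
Those words: "parunlu", "pataludepa", "tavifentator", "tavilin", "tavirosarde", "tavitabelpa", "tavivende", "tavivimor", "tavivivipa", "torlinpa"
Leaf count: 10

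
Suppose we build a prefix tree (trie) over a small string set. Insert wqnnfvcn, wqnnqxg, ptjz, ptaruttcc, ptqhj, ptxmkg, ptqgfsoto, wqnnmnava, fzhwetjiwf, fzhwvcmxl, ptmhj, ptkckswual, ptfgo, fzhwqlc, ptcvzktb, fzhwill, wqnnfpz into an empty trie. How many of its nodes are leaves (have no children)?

Leaves are exactly the stored words that no other stored word extends.
Those words: "fzhwetjiwf", "fzhwill", "fzhwqlc", "fzhwvcmxl", "ptaruttcc", "ptcvzktb", "ptfgo", "ptjz", "ptkckswual", "ptmhj", "ptqgfsoto", "ptqhj", "ptxmkg", "wqnnfpz", "wqnnfvcn", "wqnnmnava", "wqnnqxg"
Leaf count: 17

17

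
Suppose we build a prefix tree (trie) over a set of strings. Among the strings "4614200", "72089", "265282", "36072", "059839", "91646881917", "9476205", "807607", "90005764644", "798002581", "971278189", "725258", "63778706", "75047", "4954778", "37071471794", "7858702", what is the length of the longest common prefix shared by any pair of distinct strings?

2

Equivalently: take the maximum, over all pairs, of their longest common prefix length.
"72089" and "725258" agree on "72" (2 characters) before diverging; nothing deeper is shared.
Longest shared-prefix length: 2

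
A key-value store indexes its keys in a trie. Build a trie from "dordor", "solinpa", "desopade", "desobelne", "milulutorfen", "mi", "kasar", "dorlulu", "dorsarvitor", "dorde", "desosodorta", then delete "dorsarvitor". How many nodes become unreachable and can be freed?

After clearing the end-marker at "dorsarvitor", prune upward until reaching a node still needed by another word.
The suffix "sarvitor" (8 nodes) is used only by "dorsarvitor"; the node for "dor" still has the child "d", so pruning stops there.
Nodes removed: 8

8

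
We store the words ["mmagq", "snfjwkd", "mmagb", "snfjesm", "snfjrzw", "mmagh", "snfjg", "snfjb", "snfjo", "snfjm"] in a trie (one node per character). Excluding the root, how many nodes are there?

24

Trie structure (* marks end of a word):
(root)
├─ m
│  └─ m
│     └─ a
│        └─ g
│           ├─ b *
│           ├─ h *
│           └─ q *
└─ s
   └─ n
      └─ f
         └─ j
            ├─ b *
            ├─ e
            │  └─ s
            │     └─ m *
            ├─ g *
            ├─ m *
            ├─ o *
            ├─ r
            │  └─ z
            │     └─ w *
            └─ w
               └─ k
                  └─ d *
Counting every labelled node above: 24.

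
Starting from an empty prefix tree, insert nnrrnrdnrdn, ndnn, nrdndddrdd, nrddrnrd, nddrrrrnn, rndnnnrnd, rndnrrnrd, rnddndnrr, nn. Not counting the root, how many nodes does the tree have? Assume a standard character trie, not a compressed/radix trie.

For each word, the new-node count is its length minus the longest prefix already in the trie:
  "nnrrnrdnrdn" → 11 new (n, n, r, r, n, r, d, n, r, d, n)
  "ndnn" → prefix "n" already present; 3 new (d, n, n)
  "nrdndddrdd" → prefix "n" already present; 9 new (r, d, n, d, d, d, r, d, d)
  "nrddrnrd" → prefix "nrd" already present; 5 new (d, r, n, r, d)
  "nddrrrrnn" → prefix "nd" already present; 7 new (d, r, r, r, r, n, n)
  "rndnnnrnd" → 9 new (r, n, d, n, n, n, r, n, d)
  "rndnrrnrd" → prefix "rndn" already present; 5 new (r, r, n, r, d)
  "rnddndnrr" → prefix "rnd" already present; 6 new (d, n, d, n, r, r)
  "nn" → prefix "nn" already present; 0 new (none)
Total nodes = 11 + 3 + 9 + 5 + 7 + 9 + 5 + 6 + 0 = 55

55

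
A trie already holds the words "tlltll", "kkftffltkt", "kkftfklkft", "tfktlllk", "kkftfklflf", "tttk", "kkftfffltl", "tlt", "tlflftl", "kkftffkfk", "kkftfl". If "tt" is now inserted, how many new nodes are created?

0

"tt" is already a full path in the trie; only an end-marker is added.
No new nodes are needed: 0.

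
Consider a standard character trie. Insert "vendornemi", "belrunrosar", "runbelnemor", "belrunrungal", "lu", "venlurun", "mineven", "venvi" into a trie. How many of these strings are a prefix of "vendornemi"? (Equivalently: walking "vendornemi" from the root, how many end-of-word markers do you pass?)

Check each prefix of "vendornemi" against the stored set — each match is an end-marker on the path.
Prefixes of the query that are stored words: "vendornemi"
Count: 1

1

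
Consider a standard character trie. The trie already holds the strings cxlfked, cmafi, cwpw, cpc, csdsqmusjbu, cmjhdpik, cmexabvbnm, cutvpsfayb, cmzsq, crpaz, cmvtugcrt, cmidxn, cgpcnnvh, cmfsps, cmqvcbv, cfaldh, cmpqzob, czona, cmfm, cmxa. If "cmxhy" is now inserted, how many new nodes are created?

2

Walking "cmxhy" from the root, the first 3 characters ("cmx") follow existing edges; "h" is the first miss.
New nodes needed: |"cmxhy"| − 3 = 5 − 3 = 2.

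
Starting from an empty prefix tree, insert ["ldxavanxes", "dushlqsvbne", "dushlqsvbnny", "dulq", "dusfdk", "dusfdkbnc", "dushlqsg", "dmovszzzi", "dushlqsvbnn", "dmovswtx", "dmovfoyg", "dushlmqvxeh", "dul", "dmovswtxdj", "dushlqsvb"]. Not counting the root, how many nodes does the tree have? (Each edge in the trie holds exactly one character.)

55

Trace insertions, counting only characters that open a new branch:
  "ldxavanxes" → 10 new (l, d, x, a, v, a, n, x, e, s)
  "dushlqsvbne" → 11 new (d, u, s, h, l, q, s, v, b, n, e)
  "dushlqsvbnny" → prefix "dushlqsvbn" already present; 2 new (n, y)
  "dulq" → prefix "du" already present; 2 new (l, q)
  "dusfdk" → prefix "dus" already present; 3 new (f, d, k)
  "dusfdkbnc" → prefix "dusfdk" already present; 3 new (b, n, c)
  "dushlqsg" → prefix "dushlqs" already present; 1 new (g)
  "dmovszzzi" → prefix "d" already present; 8 new (m, o, v, s, z, z, z, i)
  "dushlqsvbnn" → prefix "dushlqsvbnn" already present; 0 new (none)
  "dmovswtx" → prefix "dmovs" already present; 3 new (w, t, x)
  "dmovfoyg" → prefix "dmov" already present; 4 new (f, o, y, g)
  "dushlmqvxeh" → prefix "dushl" already present; 6 new (m, q, v, x, e, h)
  "dul" → prefix "dul" already present; 0 new (none)
  "dmovswtxdj" → prefix "dmovswtx" already present; 2 new (d, j)
  "dushlqsvb" → prefix "dushlqsvb" already present; 0 new (none)
Total nodes = 10 + 11 + 2 + 2 + 3 + 3 + 1 + 8 + 0 + 3 + 4 + 6 + 0 + 2 + 0 = 55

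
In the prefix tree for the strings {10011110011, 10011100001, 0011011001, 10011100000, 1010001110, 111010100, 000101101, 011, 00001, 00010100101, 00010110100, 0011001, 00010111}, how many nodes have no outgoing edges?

A leaf is a node with no children — equivalently, the end of a word that is not a proper prefix of any other stored word.
Those words: "00001", "00010100101", "00010110100", "00010111", "0011001", "0011011001", "011", "10011100000", "10011100001", "10011110011", "1010001110", "111010100"
Leaf count: 12

12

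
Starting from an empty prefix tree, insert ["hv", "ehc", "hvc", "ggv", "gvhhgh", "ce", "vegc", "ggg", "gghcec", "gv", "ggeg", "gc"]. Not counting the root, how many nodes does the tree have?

Trie structure (* marks end of a word):
(root)
├─ c
│  └─ e *
├─ e
│  └─ h
│     └─ c *
├─ g
│  ├─ c *
│  ├─ g
│  │  ├─ e
│  │  │  └─ g *
│  │  ├─ g *
│  │  ├─ h
│  │  │  └─ c
│  │  │     └─ e
│  │  │        └─ c *
│  │  └─ v *
│  └─ v *
│     └─ h
│        └─ h
│           └─ g
│              └─ h *
├─ h
│  └─ v *
│     └─ c *
└─ v
   └─ e
      └─ g
         └─ c *
Counting every labelled node above: 28.

28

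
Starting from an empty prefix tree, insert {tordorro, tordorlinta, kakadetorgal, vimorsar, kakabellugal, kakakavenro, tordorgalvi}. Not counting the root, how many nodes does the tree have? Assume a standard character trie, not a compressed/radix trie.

Count nodes per top-level branch (shared prefixes stored once):
  'k'-branch (kakabellugal, kakadetorgal, kakakavenro): 27 nodes
  't'-branch (tordorgalvi, tordorlinta, tordorro): 18 nodes
  'v'-branch (vimorsar): 8 nodes
Sum: 53

53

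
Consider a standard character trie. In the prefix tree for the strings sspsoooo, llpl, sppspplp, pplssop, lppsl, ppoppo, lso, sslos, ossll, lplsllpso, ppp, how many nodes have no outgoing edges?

A leaf is a node with no children — equivalently, the end of a word that is not a proper prefix of any other stored word.
Those words: "llpl", "lplsllpso", "lppsl", "lso", "ossll", "pplssop", "ppoppo", "ppp", "sppspplp", "sslos", "sspsoooo"
Leaf count: 11

11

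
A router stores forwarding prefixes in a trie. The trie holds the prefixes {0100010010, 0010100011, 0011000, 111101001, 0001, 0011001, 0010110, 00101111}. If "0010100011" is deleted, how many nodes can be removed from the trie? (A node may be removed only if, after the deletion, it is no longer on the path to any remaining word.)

5

A node on "0010100011"'s path can go only if nothing else ends at it or branches off below it.
The suffix "00011" (5 nodes) is used only by "0010100011"; the node for "00101" still has the child "1", so pruning stops there.
Nodes removed: 5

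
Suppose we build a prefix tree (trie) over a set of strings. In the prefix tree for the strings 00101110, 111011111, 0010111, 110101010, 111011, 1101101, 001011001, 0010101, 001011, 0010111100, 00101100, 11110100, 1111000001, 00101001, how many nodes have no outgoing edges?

A leaf is a node with no children — equivalently, the end of a word that is not a proper prefix of any other stored word.
Those words: "00101001", "0010101", "001011001", "00101110", "0010111100", "110101010", "1101101", "111011111", "1111000001", "11110100"
Leaf count: 10

10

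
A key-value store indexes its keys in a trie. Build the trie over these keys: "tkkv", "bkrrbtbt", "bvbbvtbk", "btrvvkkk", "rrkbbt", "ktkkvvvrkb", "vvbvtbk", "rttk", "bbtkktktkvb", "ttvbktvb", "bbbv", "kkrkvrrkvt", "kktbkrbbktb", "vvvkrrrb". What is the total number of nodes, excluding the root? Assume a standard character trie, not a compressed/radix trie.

Trace insertions, counting only characters that open a new branch:
  "tkkv" → 4 new (t, k, k, v)
  "bkrrbtbt" → 8 new (b, k, r, r, b, t, b, t)
  "bvbbvtbk" → prefix "b" already present; 7 new (v, b, b, v, t, b, k)
  "btrvvkkk" → prefix "b" already present; 7 new (t, r, v, v, k, k, k)
  "rrkbbt" → 6 new (r, r, k, b, b, t)
  "ktkkvvvrkb" → 10 new (k, t, k, k, v, v, v, r, k, b)
  "vvbvtbk" → 7 new (v, v, b, v, t, b, k)
  "rttk" → prefix "r" already present; 3 new (t, t, k)
  "bbtkktktkvb" → prefix "b" already present; 10 new (b, t, k, k, t, k, t, k, v, b)
  "ttvbktvb" → prefix "t" already present; 7 new (t, v, b, k, t, v, b)
  "bbbv" → prefix "bb" already present; 2 new (b, v)
  "kkrkvrrkvt" → prefix "k" already present; 9 new (k, r, k, v, r, r, k, v, t)
  "kktbkrbbktb" → prefix "kk" already present; 9 new (t, b, k, r, b, b, k, t, b)
  "vvvkrrrb" → prefix "vv" already present; 6 new (v, k, r, r, r, b)
Total nodes = 4 + 8 + 7 + 7 + 6 + 10 + 7 + 3 + 10 + 7 + 2 + 9 + 9 + 6 = 95

95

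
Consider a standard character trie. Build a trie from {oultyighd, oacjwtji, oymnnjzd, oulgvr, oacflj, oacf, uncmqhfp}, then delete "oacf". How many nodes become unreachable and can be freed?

A node on "oacf"'s path can go only if nothing else ends at it or branches off below it.
Every node on "oacf" is still needed (e.g. by "oacflj"), so nothing is freed.
Nodes removed: 0

0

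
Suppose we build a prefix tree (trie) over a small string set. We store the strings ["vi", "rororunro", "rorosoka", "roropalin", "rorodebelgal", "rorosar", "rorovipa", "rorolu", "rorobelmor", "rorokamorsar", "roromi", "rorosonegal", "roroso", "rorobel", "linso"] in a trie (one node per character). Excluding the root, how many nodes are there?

Insert word by word; a character creates a node only if that edge doesn't already exist:
  "vi" → 2 new (v, i)
  "rororunro" → 9 new (r, o, r, o, r, u, n, r, o)
  "rorosoka" → prefix "roro" already present; 4 new (s, o, k, a)
  "roropalin" → prefix "roro" already present; 5 new (p, a, l, i, n)
  "rorodebelgal" → prefix "roro" already present; 8 new (d, e, b, e, l, g, a, l)
  "rorosar" → prefix "roros" already present; 2 new (a, r)
  "rorovipa" → prefix "roro" already present; 4 new (v, i, p, a)
  "rorolu" → prefix "roro" already present; 2 new (l, u)
  "rorobelmor" → prefix "roro" already present; 6 new (b, e, l, m, o, r)
  "rorokamorsar" → prefix "roro" already present; 8 new (k, a, m, o, r, s, a, r)
  "roromi" → prefix "roro" already present; 2 new (m, i)
  "rorosonegal" → prefix "roroso" already present; 5 new (n, e, g, a, l)
  "roroso" → prefix "roroso" already present; 0 new (none)
  "rorobel" → prefix "rorobel" already present; 0 new (none)
  "linso" → 5 new (l, i, n, s, o)
Total nodes = 2 + 9 + 4 + 5 + 8 + 2 + 4 + 2 + 6 + 8 + 2 + 5 + 0 + 0 + 5 = 62

62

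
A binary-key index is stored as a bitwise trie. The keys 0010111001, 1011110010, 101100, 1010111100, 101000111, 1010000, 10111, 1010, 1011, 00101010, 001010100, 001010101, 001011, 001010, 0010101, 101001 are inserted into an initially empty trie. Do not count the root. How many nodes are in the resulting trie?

41

Count nodes per top-level branch (shared prefixes stored once):
  '0'-branch (001010, 0010101, 00101010, 001010100, 001010101, 001011, 0010111001): 15 nodes
  '1'-branch (1010, 1010000, 101000111, 101001, 1010111100, 1011, 101100, 10111, 1011110010): 26 nodes
Sum: 41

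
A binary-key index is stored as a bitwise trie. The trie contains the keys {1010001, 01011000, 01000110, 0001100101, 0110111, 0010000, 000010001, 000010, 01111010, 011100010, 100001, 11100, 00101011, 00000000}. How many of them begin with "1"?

3

Filter for entries beginning with "1":
Matches: "100001", "1010001", "11100"
Count: 3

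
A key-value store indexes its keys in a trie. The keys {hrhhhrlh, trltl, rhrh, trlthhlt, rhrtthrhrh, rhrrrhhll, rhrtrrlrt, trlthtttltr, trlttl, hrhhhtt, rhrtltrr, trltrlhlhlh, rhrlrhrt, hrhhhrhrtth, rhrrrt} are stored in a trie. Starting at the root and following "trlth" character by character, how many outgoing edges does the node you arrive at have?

Follow the path "trlth" to its node, then look at its outgoing edges.
Characters that immediately follow "trlth" among the stored strings: {h, t}.
That node has 2 child edges.

2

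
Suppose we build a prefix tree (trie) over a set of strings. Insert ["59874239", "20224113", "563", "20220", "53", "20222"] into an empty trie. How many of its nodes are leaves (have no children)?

A leaf is a node with no children — equivalently, the end of a word that is not a proper prefix of any other stored word.
Those words: "20220", "20222", "20224113", "53", "563", "59874239"
Leaf count: 6

6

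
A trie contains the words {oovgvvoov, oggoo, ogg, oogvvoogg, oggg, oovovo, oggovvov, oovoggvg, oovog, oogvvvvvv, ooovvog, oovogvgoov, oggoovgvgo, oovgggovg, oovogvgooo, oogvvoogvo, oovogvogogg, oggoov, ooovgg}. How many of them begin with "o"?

19

Traverse to the node for "o", then collect every word in that subtree.
Matches: "ogg", "oggg", "oggoo", "oggoov", "oggoovgvgo", "oggovvov", "oogvvoogg", "oogvvoogvo", "oogvvvvvv", "ooovgg", "ooovvog", "oovgggovg", "oovgvvoov", "oovog", "oovoggvg", "oovogvgooo", "oovogvgoov", "oovogvogogg", "oovovo"
Count: 19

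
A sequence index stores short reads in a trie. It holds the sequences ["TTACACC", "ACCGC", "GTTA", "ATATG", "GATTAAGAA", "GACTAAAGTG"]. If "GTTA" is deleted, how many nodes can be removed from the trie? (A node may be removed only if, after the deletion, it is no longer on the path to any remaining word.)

A node on "GTTA"'s path can go only if nothing else ends at it or branches off below it.
The suffix "TTA" (3 nodes) is used only by "GTTA"; the node for "G" still has the child "A", so pruning stops there.
Nodes removed: 3

3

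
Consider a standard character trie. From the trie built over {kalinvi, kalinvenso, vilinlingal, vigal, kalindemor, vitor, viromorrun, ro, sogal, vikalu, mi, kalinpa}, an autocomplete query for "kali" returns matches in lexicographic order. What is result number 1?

DFS of the "kali" subtree visits, in order: "kalindemor", "kalinpa", "kalinvenso", "kalinvi"
The 1st is kalindemor.

kalindemor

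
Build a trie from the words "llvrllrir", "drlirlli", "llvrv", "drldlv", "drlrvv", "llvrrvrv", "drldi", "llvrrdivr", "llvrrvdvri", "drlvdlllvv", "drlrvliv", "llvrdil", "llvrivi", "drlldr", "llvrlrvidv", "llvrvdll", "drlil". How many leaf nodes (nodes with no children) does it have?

A leaf is a node with no children — equivalently, the end of a word that is not a proper prefix of any other stored word.
Those words: "drldi", "drldlv", "drlil", "drlirlli", "drlldr", "drlrvliv", "drlrvv", "drlvdlllvv", "llvrdil", "llvrivi", "llvrllrir", "llvrlrvidv", "llvrrdivr", "llvrrvdvri", "llvrrvrv", "llvrvdll"
Leaf count: 16

16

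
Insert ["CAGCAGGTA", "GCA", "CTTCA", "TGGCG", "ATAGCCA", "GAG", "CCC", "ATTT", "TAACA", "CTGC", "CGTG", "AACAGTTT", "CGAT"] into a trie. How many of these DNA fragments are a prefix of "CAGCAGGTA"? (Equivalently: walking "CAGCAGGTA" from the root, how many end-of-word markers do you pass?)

1

Walk "CAGCAGGTA" from the root; an end-of-word marker is hit whenever a stored word is a prefix of "CAGCAGGTA".
Prefixes of the query that are stored words: "CAGCAGGTA"
Count: 1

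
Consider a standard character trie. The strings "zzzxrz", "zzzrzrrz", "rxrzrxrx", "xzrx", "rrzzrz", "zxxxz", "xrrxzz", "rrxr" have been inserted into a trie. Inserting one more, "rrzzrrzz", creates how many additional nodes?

3

"rrzzr" is already a path in the trie; the remaining "rzz" must be added.
Each of the 3 remaining characters creates one node.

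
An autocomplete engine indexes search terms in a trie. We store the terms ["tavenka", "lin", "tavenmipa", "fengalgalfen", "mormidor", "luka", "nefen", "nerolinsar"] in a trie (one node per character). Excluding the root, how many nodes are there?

50

For each word, the new-node count is its length minus the longest prefix already in the trie:
  "tavenka" → 7 new (t, a, v, e, n, k, a)
  "lin" → 3 new (l, i, n)
  "tavenmipa" → prefix "taven" already present; 4 new (m, i, p, a)
  "fengalgalfen" → 12 new (f, e, n, g, a, l, g, a, l, f, e, n)
  "mormidor" → 8 new (m, o, r, m, i, d, o, r)
  "luka" → prefix "l" already present; 3 new (u, k, a)
  "nefen" → 5 new (n, e, f, e, n)
  "nerolinsar" → prefix "ne" already present; 8 new (r, o, l, i, n, s, a, r)
Total nodes = 7 + 3 + 4 + 12 + 8 + 3 + 5 + 8 = 50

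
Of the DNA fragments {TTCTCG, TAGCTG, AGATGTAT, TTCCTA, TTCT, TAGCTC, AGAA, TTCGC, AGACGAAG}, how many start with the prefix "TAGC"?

2

Traverse to the node for "TAGC", then collect every word in that subtree.
Words under "TAGC": TAGCTC, TAGCTG
Count: 2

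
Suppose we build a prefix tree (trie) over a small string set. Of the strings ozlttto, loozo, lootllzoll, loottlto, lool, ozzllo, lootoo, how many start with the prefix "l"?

Traverse to the node for "l", then collect every word in that subtree.
Matches: "lool", "lootllzoll", "lootoo", "loottlto", "loozo"
Count: 5

5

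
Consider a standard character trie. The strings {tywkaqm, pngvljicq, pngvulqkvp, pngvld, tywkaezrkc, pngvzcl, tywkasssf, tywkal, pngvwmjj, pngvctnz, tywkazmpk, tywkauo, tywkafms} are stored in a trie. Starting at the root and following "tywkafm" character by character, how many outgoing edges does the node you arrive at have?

Follow the path "tywkafm" to its node, then look at its outgoing edges.
Characters that immediately follow "tywkafm" among the stored strings: {s}.
That node has 1 child edge.

1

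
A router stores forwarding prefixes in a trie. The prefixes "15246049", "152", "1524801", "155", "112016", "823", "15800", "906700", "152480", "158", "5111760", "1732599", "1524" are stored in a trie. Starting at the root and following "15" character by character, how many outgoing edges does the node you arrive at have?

3

The children of the "15" node are the distinct next characters among strings starting with "15".
Distinct next characters after "15": 2, 5, 8.
That node has 3 child edges.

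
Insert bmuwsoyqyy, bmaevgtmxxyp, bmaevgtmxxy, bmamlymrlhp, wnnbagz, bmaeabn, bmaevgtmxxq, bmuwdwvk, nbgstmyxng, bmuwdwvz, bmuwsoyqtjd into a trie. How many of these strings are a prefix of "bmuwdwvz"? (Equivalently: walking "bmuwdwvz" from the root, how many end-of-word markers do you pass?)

Walk "bmuwdwvz" from the root; an end-of-word marker is hit whenever a stored word is a prefix of "bmuwdwvz".
Prefixes of the query that are stored words: "bmuwdwvz"
Count: 1

1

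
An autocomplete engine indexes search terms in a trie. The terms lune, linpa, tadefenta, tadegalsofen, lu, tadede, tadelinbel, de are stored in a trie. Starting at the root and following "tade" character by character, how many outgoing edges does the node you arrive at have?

Follow the path "tade" to its node, then look at its outgoing edges.
Characters that immediately follow "tade" among the stored strings: {d, f, g, l}.
That node has 4 child edges.

4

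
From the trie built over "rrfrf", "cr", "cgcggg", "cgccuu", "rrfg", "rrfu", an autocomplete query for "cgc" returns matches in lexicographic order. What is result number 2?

Words with prefix "cgc", in lexicographic order: "cgccuu", "cgcggg"
Position 2: cgcggg

cgcggg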